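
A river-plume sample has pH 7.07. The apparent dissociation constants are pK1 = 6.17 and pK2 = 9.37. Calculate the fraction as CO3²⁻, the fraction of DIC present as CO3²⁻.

α₂ = 0.00443

α₂ = 1 / (1 + [H⁺]/K2 + [H⁺]²/(K1K2)) = 1 / (1 + 10^+2.30 + 10^+1.40)
   = 1 / (1 + 199.53 + 25.119) = 1/225.65 = 0.004432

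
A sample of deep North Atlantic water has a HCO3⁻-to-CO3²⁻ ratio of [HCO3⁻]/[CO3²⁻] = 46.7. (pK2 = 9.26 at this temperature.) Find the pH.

From K2 = [H⁺][CO3²⁻]/[HCO3⁻]:  pH = pK2 − log₁₀([HCO3⁻]/[CO3²⁻])
log₁₀(46.7) = +1.669
pH = 9.26 − (+1.669) = 7.59

pH = 7.59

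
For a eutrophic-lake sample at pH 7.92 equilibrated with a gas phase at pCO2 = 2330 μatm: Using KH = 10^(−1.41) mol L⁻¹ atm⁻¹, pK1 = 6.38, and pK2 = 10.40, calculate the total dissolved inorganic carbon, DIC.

[CO2*] = KH · pCO2 = 10^(−1.41) × 2330×10^-6 = 9.065×10^-5 mol/L
α₀ = 1/(1 + K1/[H⁺] + K1K2/[H⁺]²) = 1/(1 + 10^+1.54 + 10^-0.94) = 0.02794
DIC = [CO2*]/α₀ = 9.065×10^-5 / 0.02794 = 3.24 mmol/L

DIC = 3.24 mmol/L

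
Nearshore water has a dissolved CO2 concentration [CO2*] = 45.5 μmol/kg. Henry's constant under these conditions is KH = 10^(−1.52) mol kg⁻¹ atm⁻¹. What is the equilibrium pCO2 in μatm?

pCO2 = 1510 μatm

KH = 10^(−1.52) = 3.020×10^-2 mol kg⁻¹ atm⁻¹
pCO2 = [CO2*]/KH = 45.5×10^-6 / 3.020×10^-2 = 1.51×10^-3 atm = 1510 μatm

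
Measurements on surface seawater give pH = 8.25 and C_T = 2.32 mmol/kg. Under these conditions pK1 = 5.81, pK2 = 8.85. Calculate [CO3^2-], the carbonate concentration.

α₂ = 1 / (1 + [H⁺]/K2 + [H⁺]²/(K1K2)) = 1 / (1 + 10^+0.60 + 10^-1.84)
   = 1 / (1 + 3.9811 + 0.014454) = 1/4.9955 = 0.2002
[CO3²⁻] = α₂ × DIC = 0.2002 × 2.32 = 0.464 mmol/kg

[CO3²⁻] = 0.464 mmol/kg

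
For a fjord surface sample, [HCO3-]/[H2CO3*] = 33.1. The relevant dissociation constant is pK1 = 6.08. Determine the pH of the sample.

From K1 = [H⁺][HCO3-]/[H2CO3*]:  pH = pK1 + log₁₀([HCO3-]/[H2CO3*])
log₁₀(33.1) = +1.520
pH = 6.08 + (+1.520) = 7.60

pH = 7.60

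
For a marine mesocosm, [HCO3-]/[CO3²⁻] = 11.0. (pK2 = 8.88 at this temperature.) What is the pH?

pH = 7.84

From K2 = [H⁺][CO3²⁻]/[HCO3-]:  pH = pK2 − log₁₀([HCO3-]/[CO3²⁻])
log₁₀(11.0) = +1.041
pH = 8.88 − (+1.041) = 7.84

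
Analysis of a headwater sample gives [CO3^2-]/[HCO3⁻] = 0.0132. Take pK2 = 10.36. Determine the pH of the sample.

pH = 8.48

From K2 = [H⁺][CO3^2-]/[HCO3⁻]:  pH = pK2 + log₁₀([CO3^2-]/[HCO3⁻])
log₁₀(0.0132) = -1.879
pH = 10.36 + (-1.879) = 8.48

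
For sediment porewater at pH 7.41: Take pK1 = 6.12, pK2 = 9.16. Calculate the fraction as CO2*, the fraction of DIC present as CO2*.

α₀ = 0.0480

α₀ = 1 / (1 + K1/[H⁺] + K1K2/[H⁺]²) = 1 / (1 + 10^+1.29 + 10^-0.46)
   = 1 / (1 + 19.498 + 0.34674) = 1/20.845 = 0.04797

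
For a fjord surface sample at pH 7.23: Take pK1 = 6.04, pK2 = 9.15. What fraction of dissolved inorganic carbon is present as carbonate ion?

α₂ = 1 / (1 + [H⁺]/K2 + [H⁺]²/(K1K2)) = 1 / (1 + 10^+1.92 + 10^+0.73)
   = 1 / (1 + 83.176 + 5.3703) = 1/89.547 = 0.01117

α₂ = 0.0112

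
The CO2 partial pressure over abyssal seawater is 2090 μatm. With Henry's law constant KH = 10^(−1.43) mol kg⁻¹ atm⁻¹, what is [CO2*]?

KH = 10^(−1.43) = 3.715×10^-2 mol kg⁻¹ atm⁻¹
[CO2*] = KH · pCO2 = 3.715×10^-2 × 2090×10^-6 atm = 7.77×10^-5 mol/kg

[CO2*] = 77.7 μmol/kg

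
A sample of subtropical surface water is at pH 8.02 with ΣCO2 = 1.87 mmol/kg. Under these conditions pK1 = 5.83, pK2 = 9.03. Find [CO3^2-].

[CO3²⁻] = 0.166 mmol/kg

α₂ = 1 / (1 + [H⁺]/K2 + [H⁺]²/(K1K2)) = 1 / (1 + 10^+1.01 + 10^-1.18)
   = 1 / (1 + 10.233 + 0.066069) = 1/11.299 = 0.08850
[CO3²⁻] = α₂ × DIC = 0.08850 × 1.87 = 0.166 mmol/kg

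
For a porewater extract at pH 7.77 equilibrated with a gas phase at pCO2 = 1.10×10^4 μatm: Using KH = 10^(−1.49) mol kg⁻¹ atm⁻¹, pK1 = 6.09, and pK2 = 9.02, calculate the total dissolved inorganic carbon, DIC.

DIC = 18.4 mmol/kg

[CO2*] = KH · pCO2 = 10^(−1.49) × 1.10×10^4×10^-6 = 3.560×10^-4 mol/kg
α₀ = 1/(1 + K1/[H⁺] + K1K2/[H⁺]²) = 1/(1 + 10^+1.68 + 10^+0.43) = 0.01940
DIC = [CO2*]/α₀ = 3.560×10^-4 / 0.01940 = 18.4 mmol/kg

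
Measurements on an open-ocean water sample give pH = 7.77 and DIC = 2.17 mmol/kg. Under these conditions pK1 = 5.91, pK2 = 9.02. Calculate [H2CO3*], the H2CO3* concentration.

[CO2*] = 0.0280 mmol/kg

α₀ = 1 / (1 + K1/[H⁺] + K1K2/[H⁺]²) = 1 / (1 + 10^+1.86 + 10^+0.61)
   = 1 / (1 + 72.444 + 4.0738) = 1/77.517 = 0.01290
[CO2*] = α₀ × DIC = 0.01290 × 2.17 = 0.0280 mmol/kg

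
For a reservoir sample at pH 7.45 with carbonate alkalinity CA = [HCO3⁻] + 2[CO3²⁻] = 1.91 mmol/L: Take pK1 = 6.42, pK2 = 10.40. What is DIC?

CA = [HCO3⁻] + 2[CO3²⁻] = (α₁ + 2α₂)·DIC
At pH 7.45: [H⁺]/K1 = 10^-1.03 = 0.093325, K2/[H⁺] = 10^-2.95 = 0.0011220
α₁ = 1/(1 + 0.093325 + 0.0011220) = 1/1.0944 = 0.9137; α₂ = α₁·K2/[H⁺] = 0.001025
α₁ + 2α₂ = 0.9158
DIC = CA / (α₁ + 2α₂) = 1.91 / 0.9158 = 2.09 mmol/L

DIC = 2.09 mmol/L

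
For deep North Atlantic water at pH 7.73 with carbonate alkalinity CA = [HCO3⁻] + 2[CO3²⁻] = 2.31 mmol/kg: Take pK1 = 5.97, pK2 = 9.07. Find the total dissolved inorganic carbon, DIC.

CA = [HCO3⁻] + 2[CO3²⁻] = (α₁ + 2α₂)·DIC
At pH 7.73: [H⁺]/K1 = 10^-1.76 = 0.017378, K2/[H⁺] = 10^-1.34 = 0.045709
α₁ = 1/(1 + 0.017378 + 0.045709) = 1/1.0631 = 0.9407; α₂ = α₁·K2/[H⁺] = 0.04300
α₁ + 2α₂ = 1.0266
DIC = CA / (α₁ + 2α₂) = 2.31 / 1.0266 = 2.25 mmol/kg

DIC = 2.25 mmol/kg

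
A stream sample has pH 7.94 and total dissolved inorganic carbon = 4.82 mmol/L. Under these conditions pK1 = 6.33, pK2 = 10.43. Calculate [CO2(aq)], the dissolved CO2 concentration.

[CO2*] = 0.115 mmol/L

α₀ = 1 / (1 + K1/[H⁺] + K1K2/[H⁺]²) = 1 / (1 + 10^+1.61 + 10^-0.88)
   = 1 / (1 + 40.738 + 0.13183) = 1/41.870 = 0.02388
[CO2*] = α₀ × DIC = 0.02388 × 4.82 = 0.115 mmol/L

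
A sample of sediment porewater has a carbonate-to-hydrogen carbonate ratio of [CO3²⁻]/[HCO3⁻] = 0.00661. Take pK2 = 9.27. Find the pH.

From K2 = [H⁺][CO3²⁻]/[HCO3⁻]:  pH = pK2 + log₁₀([CO3²⁻]/[HCO3⁻])
log₁₀(0.00661) = -2.180
pH = 9.27 + (-2.180) = 7.09

pH = 7.09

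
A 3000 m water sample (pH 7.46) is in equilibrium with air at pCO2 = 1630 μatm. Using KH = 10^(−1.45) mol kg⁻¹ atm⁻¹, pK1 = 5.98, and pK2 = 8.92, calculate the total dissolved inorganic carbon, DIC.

DIC = 1.86 mmol/kg

[CO2*] = KH · pCO2 = 10^(−1.45) × 1630×10^-6 = 5.783×10^-5 mol/kg
α₀ = 1/(1 + K1/[H⁺] + K1K2/[H⁺]²) = 1/(1 + 10^+1.48 + 10^+0.02) = 0.03101
DIC = [CO2*]/α₀ = 5.783×10^-5 / 0.03101 = 1.86 mmol/kg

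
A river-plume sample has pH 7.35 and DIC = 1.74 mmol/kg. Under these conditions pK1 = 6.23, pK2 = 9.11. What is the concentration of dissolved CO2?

α₀ = 1 / (1 + K1/[H⁺] + K1K2/[H⁺]²) = 1 / (1 + 10^+1.12 + 10^-0.64)
   = 1 / (1 + 13.183 + 0.22909) = 1/14.412 = 0.06939
[CO2*] = α₀ × DIC = 0.06939 × 1.74 = 0.121 mmol/kg

[CO2*] = 0.121 mmol/kg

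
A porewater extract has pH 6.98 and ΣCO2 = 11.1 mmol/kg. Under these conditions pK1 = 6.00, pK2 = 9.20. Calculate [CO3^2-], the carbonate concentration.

[CO3²⁻] = 0.0602 mmol/kg

α₂ = 1 / (1 + [H⁺]/K2 + [H⁺]²/(K1K2)) = 1 / (1 + 10^+2.22 + 10^+1.24)
   = 1 / (1 + 165.96 + 17.378) = 1/184.34 = 0.005425
[CO3²⁻] = α₂ × DIC = 0.005425 × 11.1 = 0.0602 mmol/kg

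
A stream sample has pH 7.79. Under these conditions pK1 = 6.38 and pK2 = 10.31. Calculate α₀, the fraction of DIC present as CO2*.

α₀ = 1 / (1 + K1/[H⁺] + K1K2/[H⁺]²) = 1 / (1 + 10^+1.41 + 10^-1.11)
   = 1 / (1 + 25.704 + 0.077625) = 1/26.782 = 0.03734

α₀ = 0.0373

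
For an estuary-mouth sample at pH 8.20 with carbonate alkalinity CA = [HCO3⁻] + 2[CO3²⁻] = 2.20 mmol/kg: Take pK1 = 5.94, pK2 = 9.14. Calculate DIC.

DIC = 2.00 mmol/kg

CA = [HCO3⁻] + 2[CO3²⁻] = (α₁ + 2α₂)·DIC
At pH 8.20: [H⁺]/K1 = 10^-2.26 = 0.0054954, K2/[H⁺] = 10^-0.94 = 0.11482
α₁ = 1/(1 + 0.0054954 + 0.11482) = 1/1.1203 = 0.8926; α₂ = α₁·K2/[H⁺] = 0.1025
α₁ + 2α₂ = 1.0976
DIC = CA / (α₁ + 2α₂) = 2.20 / 1.0976 = 2.00 mmol/kg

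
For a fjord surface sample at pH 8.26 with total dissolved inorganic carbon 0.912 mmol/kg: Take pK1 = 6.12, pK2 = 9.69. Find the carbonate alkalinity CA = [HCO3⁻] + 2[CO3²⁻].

CA = 0.938 mmol/kg

CA = [HCO3⁻] + 2[CO3²⁻] = (α₁ + 2α₂)·DIC
At pH 8.26: [H⁺]/K1 = 10^-2.14 = 0.0072444, K2/[H⁺] = 10^-1.43 = 0.037154
α₁ = 1/(1 + 0.0072444 + 0.037154) = 1/1.0444 = 0.9575; α₂ = α₁·K2/[H⁺] = 0.03557
α₁ + 2α₂ = 1.0286
CA = 1.0286 × 0.912 = 0.938 mmol/kg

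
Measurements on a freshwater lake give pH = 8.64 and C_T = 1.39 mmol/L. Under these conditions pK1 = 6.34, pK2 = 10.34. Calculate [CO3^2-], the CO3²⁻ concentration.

[CO3²⁻] = 0.0271 mmol/L

α₂ = 1 / (1 + [H⁺]/K2 + [H⁺]²/(K1K2)) = 1 / (1 + 10^+1.70 + 10^-0.60)
   = 1 / (1 + 50.119 + 0.25119) = 1/51.370 = 0.01947
[CO3²⁻] = α₂ × DIC = 0.01947 × 1.39 = 0.0271 mmol/L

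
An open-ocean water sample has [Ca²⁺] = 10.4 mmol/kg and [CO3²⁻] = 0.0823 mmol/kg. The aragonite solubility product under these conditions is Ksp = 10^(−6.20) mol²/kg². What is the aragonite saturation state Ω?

Ksp = 10^(−6.20) = 6.310×10^-7
Ω = [Ca²⁺][CO3²⁻]/Ksp = (10.4×10^-3)(0.0823×10^-3) / 6.310×10^-7 = 1.36

Ω = 1.36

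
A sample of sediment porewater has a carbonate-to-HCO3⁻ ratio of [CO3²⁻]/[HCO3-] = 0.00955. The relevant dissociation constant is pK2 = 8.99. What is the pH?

From K2 = [H⁺][CO3²⁻]/[HCO3-]:  pH = pK2 + log₁₀([CO3²⁻]/[HCO3-])
log₁₀(0.00955) = -2.020
pH = 8.99 + (-2.020) = 6.97

pH = 6.97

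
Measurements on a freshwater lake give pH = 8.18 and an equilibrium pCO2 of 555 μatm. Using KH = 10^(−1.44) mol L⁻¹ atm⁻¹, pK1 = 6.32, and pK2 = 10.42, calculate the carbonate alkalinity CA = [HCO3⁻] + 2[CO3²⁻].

[CO2*] = KH · pCO2 = 10^(−1.44) × 555×10^-6 = 2.015×10^-5 mol/L
α₀ = 1/(1 + K1/[H⁺] + K1K2/[H⁺]²) = 1/(1 + 10^+1.86 + 10^-0.38) = 0.01354
DIC = [CO2*]/α₀ = 2.015×10^-5 / 0.01354 = 1.488 mmol/L
CA = (α₁ + 2α₂)·DIC = (0.9808 + 2×0.005644) × 1.488 = 1.48 mmol/L

CA = 1.48 mmol/L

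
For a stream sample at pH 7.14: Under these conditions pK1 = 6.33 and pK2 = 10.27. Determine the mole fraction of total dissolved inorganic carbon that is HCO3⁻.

α₁ = 0.865

α₁ = 1 / (1 + [H⁺]/K1 + K2/[H⁺]) = 1 / (1 + 10^-0.81 + 10^-3.13)
   = 1 / (1 + 0.15488 + 0.00074131) = 1/1.1556 = 0.8653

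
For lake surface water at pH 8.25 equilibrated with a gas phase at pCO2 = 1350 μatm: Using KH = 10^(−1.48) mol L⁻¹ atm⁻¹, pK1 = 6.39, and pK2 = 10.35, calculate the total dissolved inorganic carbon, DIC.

DIC = 3.31 mmol/L

[CO2*] = KH · pCO2 = 10^(−1.48) × 1350×10^-6 = 4.470×10^-5 mol/L
α₀ = 1/(1 + K1/[H⁺] + K1K2/[H⁺]²) = 1/(1 + 10^+1.86 + 10^-0.24) = 0.01351
DIC = [CO2*]/α₀ = 4.470×10^-5 / 0.01351 = 3.31 mmol/L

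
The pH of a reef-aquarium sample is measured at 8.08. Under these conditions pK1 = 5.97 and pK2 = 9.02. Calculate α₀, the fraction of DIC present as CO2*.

α₀ = 1 / (1 + K1/[H⁺] + K1K2/[H⁺]²) = 1 / (1 + 10^+2.11 + 10^+1.17)
   = 1 / (1 + 128.82 + 14.791) = 1/144.62 = 0.006915

α₀ = 0.00691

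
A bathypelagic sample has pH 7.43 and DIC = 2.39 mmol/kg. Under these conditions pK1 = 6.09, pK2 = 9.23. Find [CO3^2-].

[CO3²⁻] = 0.0357 mmol/kg

α₂ = 1 / (1 + [H⁺]/K2 + [H⁺]²/(K1K2)) = 1 / (1 + 10^+1.80 + 10^+0.46)
   = 1 / (1 + 63.096 + 2.8840) = 1/66.980 = 0.01493
[CO3²⁻] = α₂ × DIC = 0.01493 × 2.39 = 0.0357 mmol/kg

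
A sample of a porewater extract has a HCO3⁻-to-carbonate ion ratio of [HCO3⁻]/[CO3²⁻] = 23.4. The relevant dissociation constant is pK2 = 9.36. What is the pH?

From K2 = [H⁺][CO3²⁻]/[HCO3⁻]:  pH = pK2 − log₁₀([HCO3⁻]/[CO3²⁻])
log₁₀(23.4) = +1.369
pH = 9.36 − (+1.369) = 7.99

pH = 7.99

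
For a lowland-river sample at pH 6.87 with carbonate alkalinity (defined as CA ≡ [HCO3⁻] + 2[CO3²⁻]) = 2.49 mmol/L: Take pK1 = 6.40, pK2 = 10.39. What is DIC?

CA = [HCO3⁻] + 2[CO3²⁻] = (α₁ + 2α₂)·DIC
At pH 6.87: [H⁺]/K1 = 10^-0.47 = 0.33884, K2/[H⁺] = 10^-3.52 = 0.00030200
α₁ = 1/(1 + 0.33884 + 0.00030200) = 1/1.3391 = 0.7467; α₂ = α₁·K2/[H⁺] = 0.0002255
α₁ + 2α₂ = 0.7472
DIC = CA / (α₁ + 2α₂) = 2.49 / 0.7472 = 3.33 mmol/L

DIC = 3.33 mmol/L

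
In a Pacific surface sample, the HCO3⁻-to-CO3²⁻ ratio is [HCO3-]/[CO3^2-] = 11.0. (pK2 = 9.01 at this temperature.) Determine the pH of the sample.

pH = 7.97

From K2 = [H⁺][CO3^2-]/[HCO3-]:  pH = pK2 − log₁₀([HCO3-]/[CO3^2-])
log₁₀(11.0) = +1.041
pH = 9.01 − (+1.041) = 7.97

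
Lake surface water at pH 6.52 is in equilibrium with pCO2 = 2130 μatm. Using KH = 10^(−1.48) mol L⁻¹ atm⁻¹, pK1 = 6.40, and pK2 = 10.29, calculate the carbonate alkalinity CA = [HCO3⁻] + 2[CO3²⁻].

[CO2*] = KH · pCO2 = 10^(−1.48) × 2130×10^-6 = 7.053×10^-5 mol/L
α₀ = 1/(1 + K1/[H⁺] + K1K2/[H⁺]²) = 1/(1 + 10^+0.12 + 10^-3.65) = 0.4313
DIC = [CO2*]/α₀ = 7.053×10^-5 / 0.4313 = 0.1635 mmol/L
CA = (α₁ + 2α₂)·DIC = (0.5686 + 2×9.656×10^-5) × 0.1635 = 0.0930 mmol/L

CA = 0.0930 mmol/L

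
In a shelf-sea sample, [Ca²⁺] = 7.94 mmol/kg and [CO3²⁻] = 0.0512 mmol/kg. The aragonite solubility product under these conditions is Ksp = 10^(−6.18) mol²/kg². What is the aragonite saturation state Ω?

Ksp = 10^(−6.18) = 6.607×10^-7
Ω = [Ca²⁺][CO3²⁻]/Ksp = (7.94×10^-3)(0.0512×10^-3) / 6.607×10^-7 = 0.615

Ω = 0.615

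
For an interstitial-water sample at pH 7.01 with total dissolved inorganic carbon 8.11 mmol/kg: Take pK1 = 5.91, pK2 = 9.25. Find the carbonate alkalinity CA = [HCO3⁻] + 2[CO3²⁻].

CA = 7.56 mmol/kg

CA = [HCO3⁻] + 2[CO3²⁻] = (α₁ + 2α₂)·DIC
At pH 7.01: [H⁺]/K1 = 10^-1.10 = 0.079433, K2/[H⁺] = 10^-2.24 = 0.0057544
α₁ = 1/(1 + 0.079433 + 0.0057544) = 1/1.0852 = 0.9215; α₂ = α₁·K2/[H⁺] = 0.005303
α₁ + 2α₂ = 0.9321
CA = 0.9321 × 8.11 = 7.56 mmol/kg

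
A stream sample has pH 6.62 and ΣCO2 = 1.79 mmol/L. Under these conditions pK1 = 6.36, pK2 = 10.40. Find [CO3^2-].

[CO3²⁻] = 0.192 μmol/L

α₂ = 1 / (1 + [H⁺]/K2 + [H⁺]²/(K1K2)) = 1 / (1 + 10^+3.78 + 10^+3.52)
   = 1 / (1 + 6025.6 + 3311.3) = 1/9337.9 = 0.0001071
[CO3²⁻] = α₂ × DIC = 0.0001071 × 1.79 = 0.000192 mmol/L = 0.192 μmol/L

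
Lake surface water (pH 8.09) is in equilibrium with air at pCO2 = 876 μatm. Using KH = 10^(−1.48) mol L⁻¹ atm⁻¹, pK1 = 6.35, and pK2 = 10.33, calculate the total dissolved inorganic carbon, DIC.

[CO2*] = KH · pCO2 = 10^(−1.48) × 876×10^-6 = 2.901×10^-5 mol/L
α₀ = 1/(1 + K1/[H⁺] + K1K2/[H⁺]²) = 1/(1 + 10^+1.74 + 10^-0.50) = 0.01777
DIC = [CO2*]/α₀ = 2.901×10^-5 / 0.01777 = 1.63 mmol/L

DIC = 1.63 mmol/L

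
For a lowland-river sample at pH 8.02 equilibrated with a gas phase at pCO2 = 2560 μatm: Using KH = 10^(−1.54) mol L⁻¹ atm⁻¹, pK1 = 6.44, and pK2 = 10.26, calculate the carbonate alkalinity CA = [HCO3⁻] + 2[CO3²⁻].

[CO2*] = KH · pCO2 = 10^(−1.54) × 2560×10^-6 = 7.383×10^-5 mol/L
α₀ = 1/(1 + K1/[H⁺] + K1K2/[H⁺]²) = 1/(1 + 10^+1.58 + 10^-0.66) = 0.02549
DIC = [CO2*]/α₀ = 7.383×10^-5 / 0.02549 = 2.897 mmol/L
CA = (α₁ + 2α₂)·DIC = (0.9689 + 2×0.005576) × 2.897 = 2.84 mmol/L

CA = 2.84 mmol/L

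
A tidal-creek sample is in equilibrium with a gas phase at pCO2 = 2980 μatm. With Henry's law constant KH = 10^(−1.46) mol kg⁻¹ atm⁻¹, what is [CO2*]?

KH = 10^(−1.46) = 3.467×10^-2 mol kg⁻¹ atm⁻¹
[CO2*] = KH · pCO2 = 3.467×10^-2 × 2980×10^-6 atm = 1.03×10^-4 mol/kg

[CO2*] = 103 μmol/kg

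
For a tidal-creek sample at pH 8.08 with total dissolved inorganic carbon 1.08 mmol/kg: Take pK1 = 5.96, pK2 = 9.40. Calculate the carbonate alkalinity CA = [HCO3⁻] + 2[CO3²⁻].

CA = [HCO3⁻] + 2[CO3²⁻] = (α₁ + 2α₂)·DIC
At pH 8.08: [H⁺]/K1 = 10^-2.12 = 0.0075858, K2/[H⁺] = 10^-1.32 = 0.047863
α₁ = 1/(1 + 0.0075858 + 0.047863) = 1/1.0554 = 0.9475; α₂ = α₁·K2/[H⁺] = 0.04535
α₁ + 2α₂ = 1.0382
CA = 1.0382 × 1.08 = 1.12 mmol/kg

CA = 1.12 mmol/kg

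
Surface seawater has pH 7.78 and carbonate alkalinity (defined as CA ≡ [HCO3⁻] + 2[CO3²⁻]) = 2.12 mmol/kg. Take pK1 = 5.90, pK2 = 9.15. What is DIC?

DIC = 2.06 mmol/kg

CA = [HCO3⁻] + 2[CO3²⁻] = (α₁ + 2α₂)·DIC
At pH 7.78: [H⁺]/K1 = 10^-1.88 = 0.013183, K2/[H⁺] = 10^-1.37 = 0.042658
α₁ = 1/(1 + 0.013183 + 0.042658) = 1/1.0558 = 0.9471; α₂ = α₁·K2/[H⁺] = 0.04040
α₁ + 2α₂ = 1.0279
DIC = CA / (α₁ + 2α₂) = 2.12 / 1.0279 = 2.06 mmol/kg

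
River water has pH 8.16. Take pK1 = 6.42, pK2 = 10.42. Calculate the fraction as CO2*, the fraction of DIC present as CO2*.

α₀ = 0.0178

α₀ = 1 / (1 + K1/[H⁺] + K1K2/[H⁺]²) = 1 / (1 + 10^+1.74 + 10^-0.52)
   = 1 / (1 + 54.954 + 0.30200) = 1/56.256 = 0.01778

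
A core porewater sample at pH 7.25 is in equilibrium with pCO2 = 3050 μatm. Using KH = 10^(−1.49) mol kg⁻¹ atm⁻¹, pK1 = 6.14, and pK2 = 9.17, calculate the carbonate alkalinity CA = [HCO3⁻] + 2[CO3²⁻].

[CO2*] = KH · pCO2 = 10^(−1.49) × 3050×10^-6 = 9.870×10^-5 mol/kg
α₀ = 1/(1 + K1/[H⁺] + K1K2/[H⁺]²) = 1/(1 + 10^+1.11 + 10^-0.81) = 0.07124
DIC = [CO2*]/α₀ = 9.870×10^-5 / 0.07124 = 1.385 mmol/kg
CA = (α₁ + 2α₂)·DIC = (0.9177 + 2×0.01103) × 1.385 = 1.30 mmol/kg

CA = 1.30 mmol/kg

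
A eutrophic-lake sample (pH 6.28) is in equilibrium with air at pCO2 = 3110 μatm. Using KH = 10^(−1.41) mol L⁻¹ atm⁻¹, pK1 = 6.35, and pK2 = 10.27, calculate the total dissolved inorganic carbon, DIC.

[CO2*] = KH · pCO2 = 10^(−1.41) × 3110×10^-6 = 1.210×10^-4 mol/L
α₀ = 1/(1 + K1/[H⁺] + K1K2/[H⁺]²) = 1/(1 + 10^-0.07 + 10^-4.06) = 0.5402
DIC = [CO2*]/α₀ = 1.210×10^-4 / 0.5402 = 0.224 mmol/L

DIC = 0.224 mmol/L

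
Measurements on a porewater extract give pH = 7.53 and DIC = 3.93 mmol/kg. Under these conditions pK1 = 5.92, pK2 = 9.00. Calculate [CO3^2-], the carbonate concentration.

[CO3²⁻] = 0.126 mmol/kg

α₂ = 1 / (1 + [H⁺]/K2 + [H⁺]²/(K1K2)) = 1 / (1 + 10^+1.47 + 10^-0.14)
   = 1 / (1 + 29.512 + 0.72444) = 1/31.237 = 0.03201
[CO3²⁻] = α₂ × DIC = 0.03201 × 3.93 = 0.126 mmol/kg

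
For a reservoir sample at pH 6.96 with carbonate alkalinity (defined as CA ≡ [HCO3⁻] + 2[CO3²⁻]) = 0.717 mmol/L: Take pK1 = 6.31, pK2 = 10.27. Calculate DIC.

CA = [HCO3⁻] + 2[CO3²⁻] = (α₁ + 2α₂)·DIC
At pH 6.96: [H⁺]/K1 = 10^-0.65 = 0.22387, K2/[H⁺] = 10^-3.31 = 0.00048978
α₁ = 1/(1 + 0.22387 + 0.00048978) = 1/1.2244 = 0.8168; α₂ = α₁·K2/[H⁺] = 0.0004000
α₁ + 2α₂ = 0.8176
DIC = CA / (α₁ + 2α₂) = 0.717 / 0.8176 = 0.877 mmol/L

DIC = 0.877 mmol/L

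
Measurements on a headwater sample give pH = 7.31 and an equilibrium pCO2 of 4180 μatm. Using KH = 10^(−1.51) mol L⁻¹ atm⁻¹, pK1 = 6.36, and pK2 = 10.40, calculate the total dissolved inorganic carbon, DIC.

[CO2*] = KH · pCO2 = 10^(−1.51) × 4180×10^-6 = 1.292×10^-4 mol/L
α₀ = 1/(1 + K1/[H⁺] + K1K2/[H⁺]²) = 1/(1 + 10^+0.95 + 10^-2.14) = 0.1008
DIC = [CO2*]/α₀ = 1.292×10^-4 / 0.1008 = 1.28 mmol/L

DIC = 1.28 mmol/L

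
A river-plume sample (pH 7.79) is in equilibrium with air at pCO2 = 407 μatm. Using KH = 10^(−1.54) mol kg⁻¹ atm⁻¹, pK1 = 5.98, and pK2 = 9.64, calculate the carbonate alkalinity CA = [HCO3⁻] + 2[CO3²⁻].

CA = 0.779 mmol/kg

[CO2*] = KH · pCO2 = 10^(−1.54) × 407×10^-6 = 1.174×10^-5 mol/kg
α₀ = 1/(1 + K1/[H⁺] + K1K2/[H⁺]²) = 1/(1 + 10^+1.81 + 10^-0.04) = 0.01504
DIC = [CO2*]/α₀ = 1.174×10^-5 / 0.01504 = 0.7803 mmol/kg
CA = (α₁ + 2α₂)·DIC = (0.9712 + 2×0.01372) × 0.7803 = 0.779 mmol/kg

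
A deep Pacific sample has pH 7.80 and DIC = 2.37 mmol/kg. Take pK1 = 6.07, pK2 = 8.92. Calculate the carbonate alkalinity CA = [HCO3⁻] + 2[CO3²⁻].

CA = 2.49 mmol/kg

CA = [HCO3⁻] + 2[CO3²⁻] = (α₁ + 2α₂)·DIC
At pH 7.80: [H⁺]/K1 = 10^-1.73 = 0.018621, K2/[H⁺] = 10^-1.12 = 0.075858
α₁ = 1/(1 + 0.018621 + 0.075858) = 1/1.0945 = 0.9137; α₂ = α₁·K2/[H⁺] = 0.06931
α₁ + 2α₂ = 1.0523
CA = 1.0523 × 2.37 = 2.49 mmol/kg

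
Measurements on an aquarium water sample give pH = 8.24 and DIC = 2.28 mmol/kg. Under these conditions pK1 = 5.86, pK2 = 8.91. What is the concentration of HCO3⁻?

α₁ = 1 / (1 + [H⁺]/K1 + K2/[H⁺]) = 1 / (1 + 10^-2.38 + 10^-0.67)
   = 1 / (1 + 0.0041687 + 0.21380) = 1/1.2180 = 0.8210
[HCO3⁻] = α₁ × DIC = 0.8210 × 2.28 = 1.87 mmol/kg

[HCO3⁻] = 1.87 mmol/kg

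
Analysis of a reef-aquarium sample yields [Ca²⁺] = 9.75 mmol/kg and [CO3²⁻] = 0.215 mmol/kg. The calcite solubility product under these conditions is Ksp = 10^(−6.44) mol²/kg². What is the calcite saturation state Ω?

Ksp = 10^(−6.44) = 3.631×10^-7
Ω = [Ca²⁺][CO3²⁻]/Ksp = (9.75×10^-3)(0.215×10^-3) / 3.631×10^-7 = 5.77

Ω = 5.77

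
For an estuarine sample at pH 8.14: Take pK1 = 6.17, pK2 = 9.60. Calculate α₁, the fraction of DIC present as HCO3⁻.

α₁ = 0.957

α₁ = 1 / (1 + [H⁺]/K1 + K2/[H⁺]) = 1 / (1 + 10^-1.97 + 10^-1.46)
   = 1 / (1 + 0.010715 + 0.034674) = 1/1.0454 = 0.9566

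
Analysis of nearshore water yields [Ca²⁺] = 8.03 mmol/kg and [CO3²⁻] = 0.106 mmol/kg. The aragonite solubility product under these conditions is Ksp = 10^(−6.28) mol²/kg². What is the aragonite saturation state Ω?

Ksp = 10^(−6.28) = 5.248×10^-7
Ω = [Ca²⁺][CO3²⁻]/Ksp = (8.03×10^-3)(0.106×10^-3) / 5.248×10^-7 = 1.62

Ω = 1.62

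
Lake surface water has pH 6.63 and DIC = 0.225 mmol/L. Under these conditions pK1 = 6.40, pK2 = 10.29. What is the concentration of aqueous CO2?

[CO2*] = 0.0834 mmol/L

α₀ = 1 / (1 + K1/[H⁺] + K1K2/[H⁺]²) = 1 / (1 + 10^+0.23 + 10^-3.43)
   = 1 / (1 + 1.6982 + 0.00037154) = 1/2.6986 = 0.3706
[CO2*] = α₀ × DIC = 0.3706 × 0.225 = 0.0834 mmol/L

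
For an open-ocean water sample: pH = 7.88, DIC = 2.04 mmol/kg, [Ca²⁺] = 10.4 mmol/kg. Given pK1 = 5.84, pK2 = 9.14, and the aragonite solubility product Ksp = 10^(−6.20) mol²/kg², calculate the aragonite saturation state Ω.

Ω = 1.74

α₂ = 1 / (1 + [H⁺]/K2 + [H⁺]²/(K1K2)) = 1 / (1 + 10^+1.26 + 10^-0.78)
   = 1 / (1 + 18.197 + 0.16596) = 1/19.363 = 0.05164
[CO3²⁻] = α₂ × DIC = 0.05164 × 2.04 = 0.1054 mmol/kg
Ksp = 10^(−6.20) = 6.310×10^-7
Ω = [Ca²⁺][CO3²⁻]/Ksp = (10.4×10^-3)(1.054×10^-4) / 6.310×10^-7 = 1.74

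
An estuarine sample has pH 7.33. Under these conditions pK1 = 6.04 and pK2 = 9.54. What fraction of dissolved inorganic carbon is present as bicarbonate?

α₁ = 1 / (1 + [H⁺]/K1 + K2/[H⁺]) = 1 / (1 + 10^-1.29 + 10^-2.21)
   = 1 / (1 + 0.051286 + 0.0061660) = 1/1.0575 = 0.9457

α₁ = 0.946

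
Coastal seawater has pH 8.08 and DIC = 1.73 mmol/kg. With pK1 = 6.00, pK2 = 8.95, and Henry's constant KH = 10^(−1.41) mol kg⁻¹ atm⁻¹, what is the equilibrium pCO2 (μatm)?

α₀ = 1 / (1 + K1/[H⁺] + K1K2/[H⁺]²) = 1 / (1 + 10^+2.08 + 10^+1.21)
   = 1 / (1 + 120.23 + 16.218) = 1/137.44 = 0.007276
[CO2*] = α₀ × DIC = 0.007276 × 1.73 = 0.01259 mmol/kg = 12.59 μmol/kg
pCO2 = [CO2*]/KH = 1.259×10^-5 / 3.890×10^-2 = 324 μatm

pCO2 = 324 μatm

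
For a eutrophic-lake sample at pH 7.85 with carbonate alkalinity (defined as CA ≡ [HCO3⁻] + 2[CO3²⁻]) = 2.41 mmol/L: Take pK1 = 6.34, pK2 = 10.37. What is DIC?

DIC = 2.48 mmol/L

CA = [HCO3⁻] + 2[CO3²⁻] = (α₁ + 2α₂)·DIC
At pH 7.85: [H⁺]/K1 = 10^-1.51 = 0.030903, K2/[H⁺] = 10^-2.52 = 0.0030200
α₁ = 1/(1 + 0.030903 + 0.0030200) = 1/1.0339 = 0.9672; α₂ = α₁·K2/[H⁺] = 0.002921
α₁ + 2α₂ = 0.9730
DIC = CA / (α₁ + 2α₂) = 2.41 / 0.9730 = 2.48 mmol/L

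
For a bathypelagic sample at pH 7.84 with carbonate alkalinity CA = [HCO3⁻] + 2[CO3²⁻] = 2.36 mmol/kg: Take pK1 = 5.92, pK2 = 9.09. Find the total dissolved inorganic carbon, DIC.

CA = [HCO3⁻] + 2[CO3²⁻] = (α₁ + 2α₂)·DIC
At pH 7.84: [H⁺]/K1 = 10^-1.92 = 0.012023, K2/[H⁺] = 10^-1.25 = 0.056234
α₁ = 1/(1 + 0.012023 + 0.056234) = 1/1.0683 = 0.9361; α₂ = α₁·K2/[H⁺] = 0.05264
α₁ + 2α₂ = 1.0414
DIC = CA / (α₁ + 2α₂) = 2.36 / 1.0414 = 2.27 mmol/kg

DIC = 2.27 mmol/kg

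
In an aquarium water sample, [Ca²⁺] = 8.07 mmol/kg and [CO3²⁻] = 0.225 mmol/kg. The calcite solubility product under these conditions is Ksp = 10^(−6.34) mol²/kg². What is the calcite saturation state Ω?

Ω = 3.97

Ksp = 10^(−6.34) = 4.571×10^-7
Ω = [Ca²⁺][CO3²⁻]/Ksp = (8.07×10^-3)(0.225×10^-3) / 4.571×10^-7 = 3.97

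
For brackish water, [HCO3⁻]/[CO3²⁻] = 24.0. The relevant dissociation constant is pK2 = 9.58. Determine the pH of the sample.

From K2 = [H⁺][CO3²⁻]/[HCO3⁻]:  pH = pK2 − log₁₀([HCO3⁻]/[CO3²⁻])
log₁₀(24.0) = +1.380
pH = 9.58 − (+1.380) = 8.20

pH = 8.20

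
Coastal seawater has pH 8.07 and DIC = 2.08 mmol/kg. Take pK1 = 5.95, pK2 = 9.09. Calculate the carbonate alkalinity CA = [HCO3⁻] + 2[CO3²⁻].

CA = [HCO3⁻] + 2[CO3²⁻] = (α₁ + 2α₂)·DIC
At pH 8.07: [H⁺]/K1 = 10^-2.12 = 0.0075858, K2/[H⁺] = 10^-1.02 = 0.095499
α₁ = 1/(1 + 0.0075858 + 0.095499) = 1/1.1031 = 0.9065; α₂ = α₁·K2/[H⁺] = 0.08657
α₁ + 2α₂ = 1.0797
CA = 1.0797 × 2.08 = 2.25 mmol/kg

CA = 2.25 mmol/kg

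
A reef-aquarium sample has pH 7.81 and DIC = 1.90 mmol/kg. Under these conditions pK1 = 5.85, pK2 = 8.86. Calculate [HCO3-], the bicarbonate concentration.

[HCO3⁻] = 1.73 mmol/kg

α₁ = 1 / (1 + [H⁺]/K1 + K2/[H⁺]) = 1 / (1 + 10^-1.96 + 10^-1.05)
   = 1 / (1 + 0.010965 + 0.089125) = 1/1.1001 = 0.9090
[HCO3⁻] = α₁ × DIC = 0.9090 × 1.90 = 1.73 mmol/kg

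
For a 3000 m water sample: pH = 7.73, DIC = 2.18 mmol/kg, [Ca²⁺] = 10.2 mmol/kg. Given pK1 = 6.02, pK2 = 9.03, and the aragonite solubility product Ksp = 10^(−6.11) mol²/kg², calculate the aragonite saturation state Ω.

α₂ = 1 / (1 + [H⁺]/K2 + [H⁺]²/(K1K2)) = 1 / (1 + 10^+1.30 + 10^-0.41)
   = 1 / (1 + 19.953 + 0.38905) = 1/21.342 = 0.04686
[CO3²⁻] = α₂ × DIC = 0.04686 × 2.18 = 0.1021 mmol/kg
Ksp = 10^(−6.11) = 7.762×10^-7
Ω = [Ca²⁺][CO3²⁻]/Ksp = (10.2×10^-3)(1.021×10^-4) / 7.762×10^-7 = 1.34

Ω = 1.34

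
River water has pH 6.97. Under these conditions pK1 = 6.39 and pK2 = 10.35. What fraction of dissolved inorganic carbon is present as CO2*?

α₀ = 0.208

α₀ = 1 / (1 + K1/[H⁺] + K1K2/[H⁺]²) = 1 / (1 + 10^+0.58 + 10^-2.80)
   = 1 / (1 + 3.8019 + 0.0015849) = 1/4.8035 = 0.2082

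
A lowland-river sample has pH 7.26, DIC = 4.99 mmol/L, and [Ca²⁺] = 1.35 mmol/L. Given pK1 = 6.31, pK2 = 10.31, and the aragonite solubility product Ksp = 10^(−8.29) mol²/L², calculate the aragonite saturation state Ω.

α₂ = 1 / (1 + [H⁺]/K2 + [H⁺]²/(K1K2)) = 1 / (1 + 10^+3.05 + 10^+2.10)
   = 1 / (1 + 1122.0 + 125.89) = 1/1248.9 = 0.0008007
[CO3²⁻] = α₂ × DIC = 0.0008007 × 4.99 = 0.003995 mmol/L = 3.995 μmol/L
Ksp = 10^(−8.29) = 5.129×10^-9
Ω = [Ca²⁺][CO3²⁻]/Ksp = (1.35×10^-3)(3.995×10^-6) / 5.129×10^-9 = 1.05

Ω = 1.05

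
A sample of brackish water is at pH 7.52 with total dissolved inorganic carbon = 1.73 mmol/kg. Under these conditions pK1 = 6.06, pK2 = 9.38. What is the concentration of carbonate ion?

α₂ = 1 / (1 + [H⁺]/K2 + [H⁺]²/(K1K2)) = 1 / (1 + 10^+1.86 + 10^+0.40)
   = 1 / (1 + 72.444 + 2.5119) = 1/75.955 = 0.01317
[CO3²⁻] = α₂ × DIC = 0.01317 × 1.73 = 0.0228 mmol/kg

[CO3²⁻] = 0.0228 mmol/kg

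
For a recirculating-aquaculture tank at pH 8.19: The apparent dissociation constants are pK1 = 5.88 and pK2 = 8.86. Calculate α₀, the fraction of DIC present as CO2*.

α₀ = 0.00402

α₀ = 1 / (1 + K1/[H⁺] + K1K2/[H⁺]²) = 1 / (1 + 10^+2.31 + 10^+1.64)
   = 1 / (1 + 204.17 + 43.652) = 1/248.83 = 0.004019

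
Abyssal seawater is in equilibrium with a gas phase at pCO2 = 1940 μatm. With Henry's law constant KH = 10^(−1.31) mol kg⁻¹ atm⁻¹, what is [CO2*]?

KH = 10^(−1.31) = 4.898×10^-2 mol kg⁻¹ atm⁻¹
[CO2*] = KH · pCO2 = 4.898×10^-2 × 1940×10^-6 atm = 9.50×10^-5 mol/kg

[CO2*] = 95.0 μmol/kg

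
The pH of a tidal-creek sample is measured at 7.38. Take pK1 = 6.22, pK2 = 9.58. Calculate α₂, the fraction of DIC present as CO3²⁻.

α₂ = 0.00587

α₂ = 1 / (1 + [H⁺]/K2 + [H⁺]²/(K1K2)) = 1 / (1 + 10^+2.20 + 10^+1.04)
   = 1 / (1 + 158.49 + 10.965) = 1/170.45 = 0.005867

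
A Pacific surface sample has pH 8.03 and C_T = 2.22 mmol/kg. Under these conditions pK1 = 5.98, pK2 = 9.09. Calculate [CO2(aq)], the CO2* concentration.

α₀ = 1 / (1 + K1/[H⁺] + K1K2/[H⁺]²) = 1 / (1 + 10^+2.05 + 10^+0.99)
   = 1 / (1 + 112.20 + 9.7724) = 1/122.97 = 0.008132
[CO2*] = α₀ × DIC = 0.008132 × 2.22 = 0.0181 mmol/kg = 18.1 μmol/kg

[CO2*] = 18.1 μmol/kg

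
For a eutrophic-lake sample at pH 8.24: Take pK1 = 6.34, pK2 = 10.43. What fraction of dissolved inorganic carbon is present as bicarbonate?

α₁ = 1 / (1 + [H⁺]/K1 + K2/[H⁺]) = 1 / (1 + 10^-1.90 + 10^-2.19)
   = 1 / (1 + 0.012589 + 0.0064565) = 1/1.0190 = 0.9813

α₁ = 0.981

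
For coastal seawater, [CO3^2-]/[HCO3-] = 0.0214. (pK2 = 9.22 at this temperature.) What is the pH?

pH = 7.55

From K2 = [H⁺][CO3^2-]/[HCO3-]:  pH = pK2 + log₁₀([CO3^2-]/[HCO3-])
log₁₀(0.0214) = -1.670
pH = 9.22 + (-1.670) = 7.55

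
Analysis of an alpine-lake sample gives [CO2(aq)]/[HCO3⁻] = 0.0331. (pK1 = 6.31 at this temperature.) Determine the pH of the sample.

pH = 7.79

From K1 = [H⁺][HCO3⁻]/[CO2(aq)]:  pH = pK1 − log₁₀([CO2(aq)]/[HCO3⁻])
log₁₀(0.0331) = -1.480
pH = 6.31 − (-1.480) = 7.79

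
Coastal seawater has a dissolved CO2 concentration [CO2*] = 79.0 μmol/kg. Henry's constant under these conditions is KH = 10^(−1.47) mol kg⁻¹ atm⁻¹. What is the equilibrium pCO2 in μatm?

KH = 10^(−1.47) = 3.388×10^-2 mol kg⁻¹ atm⁻¹
pCO2 = [CO2*]/KH = 79.0×10^-6 / 3.388×10^-2 = 2.33×10^-3 atm = 2330 μatm

pCO2 = 2330 μatm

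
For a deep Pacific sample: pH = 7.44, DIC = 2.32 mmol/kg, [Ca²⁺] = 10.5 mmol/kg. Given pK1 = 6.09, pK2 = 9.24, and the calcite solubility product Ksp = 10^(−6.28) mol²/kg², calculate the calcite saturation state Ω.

Ω = 0.694

α₂ = 1 / (1 + [H⁺]/K2 + [H⁺]²/(K1K2)) = 1 / (1 + 10^+1.80 + 10^+0.45)
   = 1 / (1 + 63.096 + 2.8184) = 1/66.914 = 0.01494
[CO3²⁻] = α₂ × DIC = 0.01494 × 2.32 = 0.03467 mmol/kg
Ksp = 10^(−6.28) = 5.248×10^-7
Ω = [Ca²⁺][CO3²⁻]/Ksp = (10.5×10^-3)(3.467×10^-5) / 5.248×10^-7 = 0.694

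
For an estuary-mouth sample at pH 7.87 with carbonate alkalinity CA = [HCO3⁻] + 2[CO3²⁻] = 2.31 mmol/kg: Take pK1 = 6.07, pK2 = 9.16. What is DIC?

DIC = 2.24 mmol/kg

CA = [HCO3⁻] + 2[CO3²⁻] = (α₁ + 2α₂)·DIC
At pH 7.87: [H⁺]/K1 = 10^-1.80 = 0.015849, K2/[H⁺] = 10^-1.29 = 0.051286
α₁ = 1/(1 + 0.015849 + 0.051286) = 1/1.0671 = 0.9371; α₂ = α₁·K2/[H⁺] = 0.04806
α₁ + 2α₂ = 1.0332
DIC = CA / (α₁ + 2α₂) = 2.31 / 1.0332 = 2.24 mmol/kg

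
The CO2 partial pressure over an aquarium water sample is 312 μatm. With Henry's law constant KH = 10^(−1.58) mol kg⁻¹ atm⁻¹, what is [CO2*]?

KH = 10^(−1.58) = 2.630×10^-2 mol kg⁻¹ atm⁻¹
[CO2*] = KH · pCO2 = 2.630×10^-2 × 312×10^-6 atm = 8.21×10^-6 mol/kg

[CO2*] = 8.21 μmol/kg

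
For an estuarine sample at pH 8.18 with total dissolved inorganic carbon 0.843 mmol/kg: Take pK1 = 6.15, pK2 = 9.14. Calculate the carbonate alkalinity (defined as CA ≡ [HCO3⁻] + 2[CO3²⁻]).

CA = [HCO3⁻] + 2[CO3²⁻] = (α₁ + 2α₂)·DIC
At pH 8.18: [H⁺]/K1 = 10^-2.03 = 0.0093325, K2/[H⁺] = 10^-0.96 = 0.10965
α₁ = 1/(1 + 0.0093325 + 0.10965) = 1/1.1190 = 0.8937; α₂ = α₁·K2/[H⁺] = 0.09799
α₁ + 2α₂ = 1.0896
CA = 1.0896 × 0.843 = 0.919 mmol/kg

CA = 0.919 mmol/kg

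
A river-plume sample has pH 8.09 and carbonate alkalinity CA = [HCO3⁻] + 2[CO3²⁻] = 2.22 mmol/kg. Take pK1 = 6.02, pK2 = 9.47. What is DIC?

DIC = 2.15 mmol/kg

CA = [HCO3⁻] + 2[CO3²⁻] = (α₁ + 2α₂)·DIC
At pH 8.09: [H⁺]/K1 = 10^-2.07 = 0.0085114, K2/[H⁺] = 10^-1.38 = 0.041687
α₁ = 1/(1 + 0.0085114 + 0.041687) = 1/1.0502 = 0.9522; α₂ = α₁·K2/[H⁺] = 0.03969
α₁ + 2α₂ = 1.0316
DIC = CA / (α₁ + 2α₂) = 2.22 / 1.0316 = 2.15 mmol/kg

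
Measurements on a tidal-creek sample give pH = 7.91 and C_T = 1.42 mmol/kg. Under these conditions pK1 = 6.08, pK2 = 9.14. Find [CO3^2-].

α₂ = 1 / (1 + [H⁺]/K2 + [H⁺]²/(K1K2)) = 1 / (1 + 10^+1.23 + 10^-0.60)
   = 1 / (1 + 16.982 + 0.25119) = 1/18.234 = 0.05484
[CO3²⁻] = α₂ × DIC = 0.05484 × 1.42 = 0.0779 mmol/kg

[CO3²⁻] = 0.0779 mmol/kg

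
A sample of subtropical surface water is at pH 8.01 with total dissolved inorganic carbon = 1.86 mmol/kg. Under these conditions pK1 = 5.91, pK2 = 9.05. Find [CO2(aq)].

[CO2*] = 13.4 μmol/kg

α₀ = 1 / (1 + K1/[H⁺] + K1K2/[H⁺]²) = 1 / (1 + 10^+2.10 + 10^+1.06)
   = 1 / (1 + 125.89 + 11.482) = 1/138.37 = 0.007227
[CO2*] = α₀ × DIC = 0.007227 × 1.86 = 0.0134 mmol/kg = 13.4 μmol/kg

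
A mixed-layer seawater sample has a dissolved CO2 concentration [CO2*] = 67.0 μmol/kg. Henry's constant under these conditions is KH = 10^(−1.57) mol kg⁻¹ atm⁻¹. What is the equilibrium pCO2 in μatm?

pCO2 = 2490 μatm

KH = 10^(−1.57) = 2.692×10^-2 mol kg⁻¹ atm⁻¹
pCO2 = [CO2*]/KH = 67.0×10^-6 / 2.692×10^-2 = 2.49×10^-3 atm = 2490 μatm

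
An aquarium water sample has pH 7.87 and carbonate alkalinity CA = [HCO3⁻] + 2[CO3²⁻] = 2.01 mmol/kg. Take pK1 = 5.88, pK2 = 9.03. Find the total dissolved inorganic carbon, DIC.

DIC = 1.91 mmol/kg

CA = [HCO3⁻] + 2[CO3²⁻] = (α₁ + 2α₂)·DIC
At pH 7.87: [H⁺]/K1 = 10^-1.99 = 0.010233, K2/[H⁺] = 10^-1.16 = 0.069183
α₁ = 1/(1 + 0.010233 + 0.069183) = 1/1.0794 = 0.9264; α₂ = α₁·K2/[H⁺] = 0.06409
α₁ + 2α₂ = 1.0546
DIC = CA / (α₁ + 2α₂) = 2.01 / 1.0546 = 1.91 mmol/kg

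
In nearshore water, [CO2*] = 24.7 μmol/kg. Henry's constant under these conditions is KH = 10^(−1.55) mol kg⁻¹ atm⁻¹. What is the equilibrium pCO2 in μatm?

KH = 10^(−1.55) = 2.818×10^-2 mol kg⁻¹ atm⁻¹
pCO2 = [CO2*]/KH = 24.7×10^-6 / 2.818×10^-2 = 8.76×10^-4 atm = 876 μatm

pCO2 = 876 μatm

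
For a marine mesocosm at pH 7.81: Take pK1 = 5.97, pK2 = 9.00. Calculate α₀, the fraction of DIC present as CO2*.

α₀ = 1 / (1 + K1/[H⁺] + K1K2/[H⁺]²) = 1 / (1 + 10^+1.84 + 10^+0.65)
   = 1 / (1 + 69.183 + 4.4668) = 1/74.650 = 0.01340

α₀ = 0.0134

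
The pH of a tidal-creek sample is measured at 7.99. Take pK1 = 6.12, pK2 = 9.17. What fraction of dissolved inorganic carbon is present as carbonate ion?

α₂ = 1 / (1 + [H⁺]/K2 + [H⁺]²/(K1K2)) = 1 / (1 + 10^+1.18 + 10^-0.69)
   = 1 / (1 + 15.136 + 0.20417) = 1/16.340 = 0.06120

α₂ = 0.0612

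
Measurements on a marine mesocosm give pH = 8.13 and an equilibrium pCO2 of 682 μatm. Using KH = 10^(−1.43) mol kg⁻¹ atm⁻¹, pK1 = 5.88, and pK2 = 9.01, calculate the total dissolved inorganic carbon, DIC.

DIC = 5.13 mmol/kg

[CO2*] = KH · pCO2 = 10^(−1.43) × 682×10^-6 = 2.534×10^-5 mol/kg
α₀ = 1/(1 + K1/[H⁺] + K1K2/[H⁺]²) = 1/(1 + 10^+2.25 + 10^+1.37) = 0.004944
DIC = [CO2*]/α₀ = 2.534×10^-5 / 0.004944 = 5.13 mmol/kg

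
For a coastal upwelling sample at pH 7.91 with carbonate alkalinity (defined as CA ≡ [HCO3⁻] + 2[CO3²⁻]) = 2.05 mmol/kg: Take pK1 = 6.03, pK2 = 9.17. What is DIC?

CA = [HCO3⁻] + 2[CO3²⁻] = (α₁ + 2α₂)·DIC
At pH 7.91: [H⁺]/K1 = 10^-1.88 = 0.013183, K2/[H⁺] = 10^-1.26 = 0.054954
α₁ = 1/(1 + 0.013183 + 0.054954) = 1/1.0681 = 0.9362; α₂ = α₁·K2/[H⁺] = 0.05145
α₁ + 2α₂ = 1.0391
DIC = CA / (α₁ + 2α₂) = 2.05 / 1.0391 = 1.97 mmol/kg

DIC = 1.97 mmol/kg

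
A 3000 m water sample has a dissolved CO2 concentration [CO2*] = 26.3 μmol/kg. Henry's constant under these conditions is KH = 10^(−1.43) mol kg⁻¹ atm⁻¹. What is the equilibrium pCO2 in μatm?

KH = 10^(−1.43) = 3.715×10^-2 mol kg⁻¹ atm⁻¹
pCO2 = [CO2*]/KH = 26.3×10^-6 / 3.715×10^-2 = 7.08×10^-4 atm = 708 μatm

pCO2 = 708 μatm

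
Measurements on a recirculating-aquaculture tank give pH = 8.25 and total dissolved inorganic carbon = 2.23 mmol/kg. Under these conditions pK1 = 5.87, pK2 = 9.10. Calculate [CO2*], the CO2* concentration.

α₀ = 1 / (1 + K1/[H⁺] + K1K2/[H⁺]²) = 1 / (1 + 10^+2.38 + 10^+1.53)
   = 1 / (1 + 239.88 + 33.884) = 1/274.77 = 0.003639
[CO2*] = α₀ × DIC = 0.003639 × 2.23 = 0.00812 mmol/kg = 8.12 μmol/kg

[CO2*] = 8.12 μmol/kg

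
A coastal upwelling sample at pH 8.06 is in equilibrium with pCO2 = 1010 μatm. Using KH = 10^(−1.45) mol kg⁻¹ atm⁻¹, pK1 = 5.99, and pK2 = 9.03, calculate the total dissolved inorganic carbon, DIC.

[CO2*] = KH · pCO2 = 10^(−1.45) × 1010×10^-6 = 3.584×10^-5 mol/kg
α₀ = 1/(1 + K1/[H⁺] + K1K2/[H⁺]²) = 1/(1 + 10^+2.07 + 10^+1.10) = 0.007629
DIC = [CO2*]/α₀ = 3.584×10^-5 / 0.007629 = 4.70 mmol/kg

DIC = 4.70 mmol/kg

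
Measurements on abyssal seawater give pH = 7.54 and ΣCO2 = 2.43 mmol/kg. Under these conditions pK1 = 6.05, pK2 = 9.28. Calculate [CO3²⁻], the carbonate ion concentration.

α₂ = 1 / (1 + [H⁺]/K2 + [H⁺]²/(K1K2)) = 1 / (1 + 10^+1.74 + 10^+0.25)
   = 1 / (1 + 54.954 + 1.7783) = 1/57.732 = 0.01732
[CO3²⁻] = α₂ × DIC = 0.01732 × 2.43 = 0.0421 mmol/kg

[CO3²⁻] = 0.0421 mmol/kg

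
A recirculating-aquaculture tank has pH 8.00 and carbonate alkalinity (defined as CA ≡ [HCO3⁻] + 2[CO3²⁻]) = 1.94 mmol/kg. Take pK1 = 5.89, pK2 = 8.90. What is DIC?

CA = [HCO3⁻] + 2[CO3²⁻] = (α₁ + 2α₂)·DIC
At pH 8.00: [H⁺]/K1 = 10^-2.11 = 0.0077625, K2/[H⁺] = 10^-0.90 = 0.12589
α₁ = 1/(1 + 0.0077625 + 0.12589) = 1/1.1337 = 0.8821; α₂ = α₁·K2/[H⁺] = 0.1111
α₁ + 2α₂ = 1.1042
DIC = CA / (α₁ + 2α₂) = 1.94 / 1.1042 = 1.76 mmol/kg

DIC = 1.76 mmol/kg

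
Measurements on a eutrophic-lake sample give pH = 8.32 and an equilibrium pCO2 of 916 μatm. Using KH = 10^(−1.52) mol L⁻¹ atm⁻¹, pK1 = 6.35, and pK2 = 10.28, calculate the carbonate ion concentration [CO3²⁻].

[CO2*] = KH · pCO2 = 10^(−1.52) × 916×10^-6 = 2.766×10^-5 mol/L
α₀ = 1/(1 + K1/[H⁺] + K1K2/[H⁺]²) = 1/(1 + 10^+1.97 + 10^+0.01) = 0.01049
DIC = [CO2*]/α₀ = 2.766×10^-5 / 0.01049 = 2.638 mmol/L
[CO3²⁻] = α₂·DIC; α₂ = 0.01073, so [CO3²⁻] = 0.01073 × 2.638 = 0.0283 mmol/L

[CO3²⁻] = 0.0283 mmol/L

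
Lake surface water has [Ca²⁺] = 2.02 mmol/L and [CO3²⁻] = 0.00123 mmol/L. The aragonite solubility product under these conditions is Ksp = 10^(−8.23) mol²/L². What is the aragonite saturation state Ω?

Ω = 0.422

Ksp = 10^(−8.23) = 5.888×10^-9
Ω = [Ca²⁺][CO3²⁻]/Ksp = (2.02×10^-3)(0.00123×10^-3) / 5.888×10^-9 = 0.422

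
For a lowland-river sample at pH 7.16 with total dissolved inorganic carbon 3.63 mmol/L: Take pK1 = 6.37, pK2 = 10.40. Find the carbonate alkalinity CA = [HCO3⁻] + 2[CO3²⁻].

CA = 3.13 mmol/L

CA = [HCO3⁻] + 2[CO3²⁻] = (α₁ + 2α₂)·DIC
At pH 7.16: [H⁺]/K1 = 10^-0.79 = 0.16218, K2/[H⁺] = 10^-3.24 = 0.00057544
α₁ = 1/(1 + 0.16218 + 0.00057544) = 1/1.1628 = 0.8600; α₂ = α₁·K2/[H⁺] = 0.0004949
α₁ + 2α₂ = 0.8610
CA = 0.8610 × 3.63 = 3.13 mmol/L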